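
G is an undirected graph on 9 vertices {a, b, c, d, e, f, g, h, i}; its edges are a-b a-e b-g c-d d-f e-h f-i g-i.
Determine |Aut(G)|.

2

The degree sequence is [2, 2, 1, 2, 2, 2, 2, 1, 2]; the two degree-1 vertices c and h are the ends of a path, so G = P_9. The only nontrivial automorphism of a path is the end-to-end reflection, so Aut(G) ≅ Z_2.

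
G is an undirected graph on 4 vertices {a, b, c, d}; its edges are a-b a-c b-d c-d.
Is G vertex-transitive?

G is 2-regular and connected on 4 vertices, i.e. the cycle C_4. The automorphisms of the 4-cycle are exactly the symmetries of a regular 4-gon: the dihedral group D_4, |D_4| = 8. This group acts transitively on the 4 vertices.

Yes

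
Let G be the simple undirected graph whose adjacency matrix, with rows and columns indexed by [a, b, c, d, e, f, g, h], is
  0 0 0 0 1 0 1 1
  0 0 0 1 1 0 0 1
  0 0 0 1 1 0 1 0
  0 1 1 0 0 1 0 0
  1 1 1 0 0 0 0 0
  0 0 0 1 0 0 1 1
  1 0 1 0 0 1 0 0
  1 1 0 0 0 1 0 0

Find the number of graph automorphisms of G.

G is 3-regular and bipartite on 2^3 = 8 vertices with girth 4; it is the hypercube graph Q_3. The symmetry group of the 3-cube is the hyperoctahedral group B_3 = Z_2 ≀ S_3, of order 2^3·3! = 48.

48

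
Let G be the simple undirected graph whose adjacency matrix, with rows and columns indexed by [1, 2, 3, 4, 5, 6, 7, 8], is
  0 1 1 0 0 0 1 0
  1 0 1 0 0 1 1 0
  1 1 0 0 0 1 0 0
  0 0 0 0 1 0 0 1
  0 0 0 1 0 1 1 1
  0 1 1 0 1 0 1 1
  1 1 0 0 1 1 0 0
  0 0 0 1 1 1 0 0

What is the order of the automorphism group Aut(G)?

Degrees alone do not determine every vertex (e.g. 1 and 3 both have degree 3), but their neighbour-degree multisets differ: N(1) has degrees [3, 4, 4] while N(3) has degrees [3, 4, 5]. Repeating this refinement separates all vertices, so the only automorphism is the identity.

1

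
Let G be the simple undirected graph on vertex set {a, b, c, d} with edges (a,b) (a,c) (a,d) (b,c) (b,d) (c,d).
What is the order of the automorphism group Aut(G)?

24

Every vertex has degree 3, so G is the complete graph K_4. Any permutation of the 4 vertices preserves K_4, so Aut(K_4) = S_4 of order 4! = 24.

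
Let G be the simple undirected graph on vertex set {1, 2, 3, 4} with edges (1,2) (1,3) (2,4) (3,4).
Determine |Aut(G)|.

G is 2-regular and bipartite with parts {2, 3} and {1, 4} (each part is independent and every cross-pair is an edge), so G = K_{2,2}. Each part can be permuted independently (S_2 × S_2) and the two equal-size parts can also be swapped, giving (S_2 × S_2) ⋊ Z_2 of order 2·(2!)² = 8.

8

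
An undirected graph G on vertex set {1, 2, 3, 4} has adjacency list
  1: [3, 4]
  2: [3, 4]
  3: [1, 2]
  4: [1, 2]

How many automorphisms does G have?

8

G is 2-regular and bipartite on 2^2 = 4 vertices with girth 4; it is the hypercube graph Q_2. Aut(Q_2) consists of the signed permutations of the 2 coordinate axes: 2! permutations times 2^2 sign flips, so |Aut| = 2^2·2! = 8.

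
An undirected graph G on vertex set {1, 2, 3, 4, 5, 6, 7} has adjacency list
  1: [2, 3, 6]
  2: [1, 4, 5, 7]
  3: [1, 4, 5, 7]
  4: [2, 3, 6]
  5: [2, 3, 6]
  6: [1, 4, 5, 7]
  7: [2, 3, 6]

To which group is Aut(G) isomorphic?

S_3 × S_4

The vertices split by degree into {2, 3, 6} (degree 4) and {1, 4, 5, 7} (degree 3); every edge runs between the two parts, so G is the complete bipartite graph K_{3,4}. Automorphisms preserve the bipartition setwise (since the parts differ in size) and act as S_3 × S_4 within it; |Aut| = 144.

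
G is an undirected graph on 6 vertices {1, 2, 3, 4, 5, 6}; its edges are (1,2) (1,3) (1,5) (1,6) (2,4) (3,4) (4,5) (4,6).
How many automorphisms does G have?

The vertices split by degree into {1, 4} (degree 4) and {2, 3, 5, 6} (degree 2); every edge runs between the two parts, so G is the complete bipartite graph K_{2,4}. Automorphisms preserve the bipartition setwise (since the parts differ in size) and act as S_2 × S_4 within it; |Aut| = 48.

48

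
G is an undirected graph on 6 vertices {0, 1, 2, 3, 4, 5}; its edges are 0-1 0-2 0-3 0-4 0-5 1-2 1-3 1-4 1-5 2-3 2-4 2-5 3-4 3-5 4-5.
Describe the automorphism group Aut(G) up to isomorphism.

the symmetric group on 6 letters

All 6 vertices are pairwise adjacent: G = K_6. Every bijection on the vertex set is an automorphism of K_6; hence Aut(K_6) ≅ S_6, order 720.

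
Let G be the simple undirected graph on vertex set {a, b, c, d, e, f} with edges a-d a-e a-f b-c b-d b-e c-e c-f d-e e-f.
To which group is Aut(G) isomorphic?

Vertex e is the unique vertex of degree 5; the remaining 5 vertices each have degree 3 and induce a cycle, so G is the wheel on 6 vertices with hub e. With the hub fixed, the remaining symmetry is that of the rim cycle C_5, giving the dihedral group D_5.

D_5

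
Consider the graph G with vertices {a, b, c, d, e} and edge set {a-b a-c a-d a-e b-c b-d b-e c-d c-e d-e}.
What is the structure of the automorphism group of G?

S_5

All 5 vertices are pairwise adjacent: G = K_5. Every bijection on the vertex set is an automorphism of K_5; hence Aut(K_5) ≅ S_5, order 120.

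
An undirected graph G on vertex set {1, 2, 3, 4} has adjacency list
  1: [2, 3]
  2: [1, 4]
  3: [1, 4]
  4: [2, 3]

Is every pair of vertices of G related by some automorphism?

G is 2-regular and connected on 4 vertices, i.e. the cycle C_4. The automorphisms of the 4-cycle are exactly the symmetries of a regular 4-gon: the dihedral group D_4, |D_4| = 8. This group acts transitively on the 4 vertices.

Yes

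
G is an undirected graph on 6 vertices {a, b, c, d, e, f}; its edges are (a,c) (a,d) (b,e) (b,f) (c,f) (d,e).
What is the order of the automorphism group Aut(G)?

12

G is 2-regular and connected on 6 vertices, i.e. the cycle C_6. C_6 has 6 rotations and 6 reflections, so Aut(C_6) ≅ D_6 of order 12.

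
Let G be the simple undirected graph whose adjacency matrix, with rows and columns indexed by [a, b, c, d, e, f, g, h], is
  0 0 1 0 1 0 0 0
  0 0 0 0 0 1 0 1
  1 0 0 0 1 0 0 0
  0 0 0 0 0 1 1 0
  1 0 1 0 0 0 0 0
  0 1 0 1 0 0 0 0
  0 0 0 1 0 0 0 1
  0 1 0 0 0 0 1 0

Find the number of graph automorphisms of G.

60

G has two connected components, {b, d, f, g, h} and {a, c, e}; each is 2-regular, so G = C_5 ⊔ C_3. The components are non-isomorphic (different sizes), so Aut(G) = Aut(C_5) × Aut(C_3) = D_5 × D_3 of order 10·6 = 60.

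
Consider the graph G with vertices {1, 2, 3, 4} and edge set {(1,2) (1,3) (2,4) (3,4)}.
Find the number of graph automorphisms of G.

G is 2-regular and bipartite on 2^2 = 4 vertices with girth 4; it is the hypercube graph Q_2. The symmetry group of the 2-cube is the hyperoctahedral group B_2 = Z_2 ≀ S_2, of order 2^2·2! = 8.

8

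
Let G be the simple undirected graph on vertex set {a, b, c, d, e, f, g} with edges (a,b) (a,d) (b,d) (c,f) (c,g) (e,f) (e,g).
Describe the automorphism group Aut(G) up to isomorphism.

G has two connected components, {c, e, f, g} and {a, b, d}; each is 2-regular, so G = C_4 ⊔ C_3. No automorphism exchanges components of different sizes, hence Aut(G) is the direct product D_4 × D_3, order 48.

D_4 × D_3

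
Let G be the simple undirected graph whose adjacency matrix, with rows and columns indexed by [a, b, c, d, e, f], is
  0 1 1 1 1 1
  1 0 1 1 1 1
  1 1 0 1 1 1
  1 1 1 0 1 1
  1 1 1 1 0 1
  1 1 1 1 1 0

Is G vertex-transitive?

Every vertex has degree 5, so G is the complete graph K_6. Any permutation of the 6 vertices preserves K_6, so Aut(K_6) = S_6 of order 6! = 720. Under this action every vertex can be carried to every other, so G is vertex-transitive.

Yes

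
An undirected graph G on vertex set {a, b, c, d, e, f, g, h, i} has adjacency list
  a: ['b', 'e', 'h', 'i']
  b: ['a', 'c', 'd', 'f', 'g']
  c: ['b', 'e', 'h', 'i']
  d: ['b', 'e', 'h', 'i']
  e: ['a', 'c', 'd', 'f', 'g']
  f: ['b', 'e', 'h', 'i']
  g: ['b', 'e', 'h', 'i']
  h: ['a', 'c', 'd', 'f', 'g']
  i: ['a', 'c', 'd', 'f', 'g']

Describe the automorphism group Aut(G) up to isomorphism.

The vertices split by degree into {b, e, h, i} (degree 5) and {a, c, d, f, g} (degree 4); every edge runs between the two parts, so G is the complete bipartite graph K_{4,5}. Automorphisms preserve the bipartition setwise (since the parts differ in size) and act as S_5 × S_4 within it; |Aut| = 2880.

S_5 × S_4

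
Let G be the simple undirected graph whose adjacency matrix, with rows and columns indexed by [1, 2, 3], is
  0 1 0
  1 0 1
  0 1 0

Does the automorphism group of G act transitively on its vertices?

Vertex 2 is the only vertex of degree 2, so every automorphism fixes it; G is not vertex-transitive.

No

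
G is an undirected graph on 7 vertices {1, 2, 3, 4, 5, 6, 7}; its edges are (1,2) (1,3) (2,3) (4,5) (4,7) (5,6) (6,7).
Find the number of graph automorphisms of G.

48

G has two connected components, {4, 5, 6, 7} and {1, 2, 3}; each is 2-regular, so G = C_4 ⊔ C_3. No automorphism exchanges components of different sizes, hence Aut(G) is the direct product D_3 × D_4, order 48.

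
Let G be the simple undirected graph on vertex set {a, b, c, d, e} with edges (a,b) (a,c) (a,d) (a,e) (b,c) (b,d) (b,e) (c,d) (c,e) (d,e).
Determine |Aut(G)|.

All 5 vertices are pairwise adjacent: G = K_5. Every bijection on the vertex set is an automorphism of K_5; hence Aut(K_5) ≅ S_5, order 120.

120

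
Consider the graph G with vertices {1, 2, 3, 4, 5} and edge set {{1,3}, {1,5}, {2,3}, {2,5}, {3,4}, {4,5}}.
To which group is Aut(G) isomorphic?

The vertices split by degree into {3, 5} (degree 3) and {1, 2, 4} (degree 2); every edge runs between the two parts, so G is the complete bipartite graph K_{2,3}. The parts have unequal sizes, so no automorphism swaps them; each part is permuted independently, giving S_3 × S_2 of order 3!·2! = 12.

S_3 × S_2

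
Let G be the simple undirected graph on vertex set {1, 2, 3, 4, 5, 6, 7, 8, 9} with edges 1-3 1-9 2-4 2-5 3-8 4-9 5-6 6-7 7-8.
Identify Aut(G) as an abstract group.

Every vertex has degree 2 and the graph is connected, so G is the 9-cycle C_9. The automorphisms of the 9-cycle are exactly the symmetries of a regular 9-gon: the dihedral group D_9, |D_9| = 18.

the dihedral group of order 18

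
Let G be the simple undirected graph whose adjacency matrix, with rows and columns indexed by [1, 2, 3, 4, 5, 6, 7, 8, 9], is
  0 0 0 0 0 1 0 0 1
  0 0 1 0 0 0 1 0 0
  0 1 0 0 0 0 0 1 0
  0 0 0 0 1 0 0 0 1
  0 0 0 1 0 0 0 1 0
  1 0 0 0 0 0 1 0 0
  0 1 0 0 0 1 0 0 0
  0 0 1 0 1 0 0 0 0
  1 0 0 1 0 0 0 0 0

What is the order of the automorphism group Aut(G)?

Every vertex has degree 2 and the graph is connected, so G is the 9-cycle C_9. The automorphisms of the 9-cycle are exactly the symmetries of a regular 9-gon: the dihedral group D_9, |D_9| = 18.

18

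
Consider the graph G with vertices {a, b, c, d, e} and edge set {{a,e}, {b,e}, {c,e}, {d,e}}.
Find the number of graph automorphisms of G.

Vertex e has degree 4 and every other vertex has degree 1, so G is the star K_{1,4} with centre e. Any automorphism fixes the centre and permutes the 4 leaves freely, so Aut(G) ≅ S_4 of order 4! = 24.

24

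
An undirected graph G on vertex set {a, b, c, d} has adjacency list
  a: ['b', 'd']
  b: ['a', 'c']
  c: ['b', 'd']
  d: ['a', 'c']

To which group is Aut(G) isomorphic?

G is 2-regular and bipartite on 2^2 = 4 vertices with girth 4; it is the hypercube graph Q_2. The symmetry group of the 2-cube is the hyperoctahedral group B_2 = Z_2 ≀ S_2, of order 2^2·2! = 8.

the dihedral group of order 8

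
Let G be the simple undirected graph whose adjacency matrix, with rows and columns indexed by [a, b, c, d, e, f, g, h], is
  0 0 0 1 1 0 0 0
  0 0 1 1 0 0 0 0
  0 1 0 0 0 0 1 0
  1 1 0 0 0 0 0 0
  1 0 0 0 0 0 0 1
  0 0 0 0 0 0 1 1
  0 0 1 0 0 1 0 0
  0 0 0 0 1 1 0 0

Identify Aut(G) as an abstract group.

D_8

Every vertex has degree 2 and the graph is connected, so G is the 8-cycle C_8. The automorphisms of the 8-cycle are exactly the symmetries of a regular 8-gon: the dihedral group D_8, |D_8| = 16.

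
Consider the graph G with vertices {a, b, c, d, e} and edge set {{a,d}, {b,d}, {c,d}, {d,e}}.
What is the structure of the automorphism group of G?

S_4

Vertex d has degree 4 and every other vertex has degree 1, so G is the star K_{1,4} with centre d. The 4 leaves are pairwise interchangeable while the centre is fixed, giving Aut(G) = S_4.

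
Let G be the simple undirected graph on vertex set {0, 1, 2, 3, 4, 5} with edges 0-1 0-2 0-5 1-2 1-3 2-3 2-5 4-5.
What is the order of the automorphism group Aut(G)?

Degrees alone do not determine every vertex (e.g. 0 and 1 both have degree 3), but their neighbour-degree multisets differ: N(0) has degrees [3, 3, 4] while N(1) has degrees [2, 3, 4]. Repeating this refinement separates all vertices, so the only automorphism is the identity.

1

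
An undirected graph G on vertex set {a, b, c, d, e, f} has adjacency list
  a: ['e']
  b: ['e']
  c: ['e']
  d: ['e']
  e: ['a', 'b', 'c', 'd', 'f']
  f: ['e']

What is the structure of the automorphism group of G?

the symmetric group on 5 letters

Vertex e has degree 5 and every other vertex has degree 1, so G is the star K_{1,5} with centre e. Any automorphism fixes the centre and permutes the 5 leaves freely, so Aut(G) ≅ S_5 of order 5! = 120.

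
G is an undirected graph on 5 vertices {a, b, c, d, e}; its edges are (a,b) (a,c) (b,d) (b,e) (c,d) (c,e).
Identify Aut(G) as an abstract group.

The vertices split by degree into {b, c} (degree 3) and {a, d, e} (degree 2); every edge runs between the two parts, so G is the complete bipartite graph K_{2,3}. Automorphisms preserve the bipartition setwise (since the parts differ in size) and act as S_2 × S_3 within it; |Aut| = 12.

S_2 × S_3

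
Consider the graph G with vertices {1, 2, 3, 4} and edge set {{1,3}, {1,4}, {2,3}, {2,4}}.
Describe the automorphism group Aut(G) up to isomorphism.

D_4

G is 2-regular and bipartite on 2^2 = 4 vertices with girth 4; it is the hypercube graph Q_2. Aut(Q_2) consists of the signed permutations of the 2 coordinate axes: 2! permutations times 2^2 sign flips, so |Aut| = 2^2·2! = 8.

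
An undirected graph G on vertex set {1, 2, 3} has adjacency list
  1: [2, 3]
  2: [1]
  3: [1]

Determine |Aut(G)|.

2

The degree sequence is [2, 1, 1]; the two degree-1 vertices 2 and 3 are the ends of a path, so G = P_3. A path has exactly one nontrivial symmetry — reversal — giving Aut(G) of order 2.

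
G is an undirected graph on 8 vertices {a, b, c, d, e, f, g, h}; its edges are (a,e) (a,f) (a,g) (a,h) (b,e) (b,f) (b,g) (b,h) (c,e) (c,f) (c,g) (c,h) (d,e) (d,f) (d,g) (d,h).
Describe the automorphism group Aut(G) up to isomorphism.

G is 4-regular and bipartite with parts {e, f, g, h} and {a, b, c, d} (each part is independent and every cross-pair is an edge), so G = K_{4,4}. Each part can be permuted independently (S_4 × S_4) and the two equal-size parts can also be swapped, giving (S_4 × S_4) ⋊ Z_2 of order 2·(4!)² = 1152.

(S_4 × S_4) ⋊ Z_2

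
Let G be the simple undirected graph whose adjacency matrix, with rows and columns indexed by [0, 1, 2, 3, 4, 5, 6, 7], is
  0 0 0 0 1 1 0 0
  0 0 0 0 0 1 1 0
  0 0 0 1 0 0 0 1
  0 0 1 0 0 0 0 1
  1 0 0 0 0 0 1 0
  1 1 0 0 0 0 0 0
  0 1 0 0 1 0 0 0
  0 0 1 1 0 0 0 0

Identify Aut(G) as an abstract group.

D_5 × D_3

G has two connected components, {0, 1, 4, 5, 6} and {2, 3, 7}; each is 2-regular, so G = C_5 ⊔ C_3. The components are non-isomorphic (different sizes), so Aut(G) = Aut(C_5) × Aut(C_3) = D_5 × D_3 of order 10·6 = 60.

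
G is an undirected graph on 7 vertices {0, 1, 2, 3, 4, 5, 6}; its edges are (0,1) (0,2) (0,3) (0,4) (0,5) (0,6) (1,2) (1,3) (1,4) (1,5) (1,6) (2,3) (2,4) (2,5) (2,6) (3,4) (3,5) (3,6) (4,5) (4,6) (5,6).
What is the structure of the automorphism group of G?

S_7

Every vertex has degree 6, so G is the complete graph K_7. Every bijection on the vertex set is an automorphism of K_7; hence Aut(K_7) ≅ S_7, order 5040.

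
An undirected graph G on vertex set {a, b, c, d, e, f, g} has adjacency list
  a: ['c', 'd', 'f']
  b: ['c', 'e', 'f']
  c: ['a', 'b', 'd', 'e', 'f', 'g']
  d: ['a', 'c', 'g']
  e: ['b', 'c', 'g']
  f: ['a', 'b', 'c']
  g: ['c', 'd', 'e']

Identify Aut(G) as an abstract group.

Vertex c is the unique vertex of degree 6; the remaining 6 vertices each have degree 3 and induce a cycle, so G is the wheel on 7 vertices with hub c. With the hub fixed, the remaining symmetry is that of the rim cycle C_6, giving the dihedral group D_6.

D_6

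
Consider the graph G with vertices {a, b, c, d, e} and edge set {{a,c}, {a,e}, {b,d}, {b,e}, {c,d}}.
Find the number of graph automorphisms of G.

10

Every vertex has degree 2 and the graph is connected, so G is the 5-cycle C_5. C_5 has 5 rotations and 5 reflections, so Aut(C_5) ≅ D_5 of order 10.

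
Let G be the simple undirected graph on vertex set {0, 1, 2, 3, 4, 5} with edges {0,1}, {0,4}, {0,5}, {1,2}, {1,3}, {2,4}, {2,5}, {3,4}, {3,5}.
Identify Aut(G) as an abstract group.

S_3 ≀ Z_2

G is 3-regular and bipartite with parts {1, 4, 5} and {0, 2, 3} (each part is independent and every cross-pair is an edge), so G = K_{3,3}. Aut(K_{3,3}) is the wreath product S_3 ≀ Z_2: permute within each part, then optionally swap the parts; |Aut| = 2·(3!)² = 72.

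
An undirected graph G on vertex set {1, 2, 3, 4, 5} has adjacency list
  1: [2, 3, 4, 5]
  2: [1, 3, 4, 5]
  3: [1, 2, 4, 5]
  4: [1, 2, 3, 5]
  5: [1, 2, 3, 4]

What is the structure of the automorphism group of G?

the symmetric group on 5 letters

Every vertex has degree 4, so G is the complete graph K_5. Every bijection on the vertex set is an automorphism of K_5; hence Aut(K_5) ≅ S_5, order 120.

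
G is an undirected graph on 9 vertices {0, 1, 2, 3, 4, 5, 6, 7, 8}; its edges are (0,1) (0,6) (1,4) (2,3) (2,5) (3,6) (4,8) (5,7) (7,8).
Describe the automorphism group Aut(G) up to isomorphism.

the dihedral group of order 18

Every vertex has degree 2 and the graph is connected, so G is the 9-cycle C_9. C_9 has 9 rotations and 9 reflections, so Aut(C_9) ≅ D_9 of order 18.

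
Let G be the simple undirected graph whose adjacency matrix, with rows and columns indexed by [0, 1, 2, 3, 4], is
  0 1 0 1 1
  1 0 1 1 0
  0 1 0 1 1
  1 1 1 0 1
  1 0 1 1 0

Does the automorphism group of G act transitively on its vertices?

No

Vertex 3 is the only vertex of degree 4, so every automorphism fixes it; G is not vertex-transitive.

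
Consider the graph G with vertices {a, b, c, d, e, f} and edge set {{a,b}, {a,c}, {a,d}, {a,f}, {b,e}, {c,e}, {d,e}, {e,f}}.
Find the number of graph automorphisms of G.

The vertices split by degree into {a, e} (degree 4) and {b, c, d, f} (degree 2); every edge runs between the two parts, so G is the complete bipartite graph K_{2,4}. The parts have unequal sizes, so no automorphism swaps them; each part is permuted independently, giving S_2 × S_4 of order 2!·4! = 48.

48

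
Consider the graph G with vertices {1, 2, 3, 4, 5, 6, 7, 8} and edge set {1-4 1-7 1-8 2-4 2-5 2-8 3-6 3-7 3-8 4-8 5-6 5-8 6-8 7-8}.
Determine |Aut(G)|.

14

Vertex 8 is the unique vertex of degree 7; the remaining 7 vertices each have degree 3 and induce a cycle, so G is the wheel on 8 vertices with hub 8. Every automorphism fixes the hub and acts on the rim 7-cycle, so Aut(G) ≅ Aut(C_7) = D_7 of order 14.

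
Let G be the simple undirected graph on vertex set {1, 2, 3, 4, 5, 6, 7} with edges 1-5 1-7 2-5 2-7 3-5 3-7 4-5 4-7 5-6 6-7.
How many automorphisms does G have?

The vertices split by degree into {5, 7} (degree 5) and {1, 2, 3, 4, 6} (degree 2); every edge runs between the two parts, so G is the complete bipartite graph K_{2,5}. The parts have unequal sizes, so no automorphism swaps them; each part is permuted independently, giving S_2 × S_5 of order 2!·5! = 240.

240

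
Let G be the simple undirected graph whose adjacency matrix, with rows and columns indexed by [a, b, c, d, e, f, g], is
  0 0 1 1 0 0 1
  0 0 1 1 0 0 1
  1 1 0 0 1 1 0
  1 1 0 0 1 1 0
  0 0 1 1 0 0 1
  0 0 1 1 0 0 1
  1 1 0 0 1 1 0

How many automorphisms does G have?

The vertices split by degree into {c, d, g} (degree 4) and {a, b, e, f} (degree 3); every edge runs between the two parts, so G is the complete bipartite graph K_{3,4}. Automorphisms preserve the bipartition setwise (since the parts differ in size) and act as S_4 × S_3 within it; |Aut| = 144.

144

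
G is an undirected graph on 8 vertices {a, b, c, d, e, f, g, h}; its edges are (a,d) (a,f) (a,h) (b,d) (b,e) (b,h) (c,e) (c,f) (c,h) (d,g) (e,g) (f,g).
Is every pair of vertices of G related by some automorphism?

Yes

G is 3-regular and bipartite on 2^3 = 8 vertices with girth 4; it is the hypercube graph Q_3. The symmetry group of the 3-cube is the hyperoctahedral group B_3 = Z_2 ≀ S_3, of order 2^3·3! = 48. This group acts transitively on the 8 vertices.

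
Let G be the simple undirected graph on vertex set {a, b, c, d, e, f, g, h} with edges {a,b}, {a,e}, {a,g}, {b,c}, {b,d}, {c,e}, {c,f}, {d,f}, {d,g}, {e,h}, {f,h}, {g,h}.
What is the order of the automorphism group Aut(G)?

G is 3-regular and bipartite on 2^3 = 8 vertices with girth 4; it is the hypercube graph Q_3. The symmetry group of the 3-cube is the hyperoctahedral group B_3 = Z_2 ≀ S_3, of order 2^3·3! = 48.

48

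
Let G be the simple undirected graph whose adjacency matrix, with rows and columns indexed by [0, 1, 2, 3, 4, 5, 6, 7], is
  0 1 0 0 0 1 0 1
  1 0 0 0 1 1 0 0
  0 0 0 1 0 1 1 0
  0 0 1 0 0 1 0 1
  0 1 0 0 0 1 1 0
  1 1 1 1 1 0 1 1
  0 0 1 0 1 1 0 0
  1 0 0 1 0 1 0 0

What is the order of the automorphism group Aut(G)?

14

Vertex 5 is the unique vertex of degree 7; the remaining 7 vertices each have degree 3 and induce a cycle, so G is the wheel on 8 vertices with hub 5. Every automorphism fixes the hub and acts on the rim 7-cycle, so Aut(G) ≅ Aut(C_7) = D_7 of order 14.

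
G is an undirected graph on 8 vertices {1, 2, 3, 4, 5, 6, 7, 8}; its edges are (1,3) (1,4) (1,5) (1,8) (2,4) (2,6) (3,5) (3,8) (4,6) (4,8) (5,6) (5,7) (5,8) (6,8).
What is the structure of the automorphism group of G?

{e}

Degrees alone do not determine every vertex (e.g. 1 and 4 both have degree 4), but their neighbour-degree multisets differ: N(1) has degrees [3, 4, 5, 5] while N(4) has degrees [2, 4, 4, 5]. Repeating this refinement separates all vertices, so the only automorphism is the identity.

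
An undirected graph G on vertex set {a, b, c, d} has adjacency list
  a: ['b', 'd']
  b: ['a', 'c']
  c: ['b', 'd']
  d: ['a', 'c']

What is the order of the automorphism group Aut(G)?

G is 2-regular and bipartite on 2^2 = 4 vertices with girth 4; it is the hypercube graph Q_2. The symmetry group of the 2-cube is the hyperoctahedral group B_2 = Z_2 ≀ S_2, of order 2^2·2! = 8.

8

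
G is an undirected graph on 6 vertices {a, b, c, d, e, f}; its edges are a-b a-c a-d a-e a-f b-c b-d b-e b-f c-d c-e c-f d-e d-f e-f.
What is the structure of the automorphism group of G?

S_6

All 6 vertices are pairwise adjacent: G = K_6. Every bijection on the vertex set is an automorphism of K_6; hence Aut(K_6) ≅ S_6, order 720.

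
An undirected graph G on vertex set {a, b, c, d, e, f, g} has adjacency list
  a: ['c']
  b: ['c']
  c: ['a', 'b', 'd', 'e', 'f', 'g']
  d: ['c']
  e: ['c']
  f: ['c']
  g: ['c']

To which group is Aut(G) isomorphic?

the symmetric group on 6 letters

Vertex c has degree 6 and every other vertex has degree 1, so G is the star K_{1,6} with centre c. The 6 leaves are pairwise interchangeable while the centre is fixed, giving Aut(G) = S_6.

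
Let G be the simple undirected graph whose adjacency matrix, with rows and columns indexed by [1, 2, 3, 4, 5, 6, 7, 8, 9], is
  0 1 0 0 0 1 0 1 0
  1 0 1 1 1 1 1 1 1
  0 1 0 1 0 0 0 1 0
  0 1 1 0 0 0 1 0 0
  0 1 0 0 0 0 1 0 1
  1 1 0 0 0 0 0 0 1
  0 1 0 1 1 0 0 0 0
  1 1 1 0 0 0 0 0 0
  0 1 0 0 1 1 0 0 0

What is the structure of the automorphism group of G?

Vertex 2 is the unique vertex of degree 8; the remaining 8 vertices each have degree 3 and induce a cycle, so G is the wheel on 9 vertices with hub 2. With the hub fixed, the remaining symmetry is that of the rim cycle C_8, giving the dihedral group D_8.

D_8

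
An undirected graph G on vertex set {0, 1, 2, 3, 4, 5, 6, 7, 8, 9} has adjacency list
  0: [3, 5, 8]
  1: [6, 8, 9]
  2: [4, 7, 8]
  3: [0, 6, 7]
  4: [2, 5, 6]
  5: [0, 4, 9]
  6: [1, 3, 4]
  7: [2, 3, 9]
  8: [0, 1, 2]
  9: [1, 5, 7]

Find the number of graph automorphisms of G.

120

G is 3-regular on 10 vertices with no triangles and no 4-cycles (girth 5): this is the Petersen graph. It is a classical fact that the Petersen graph has automorphism group S_5 (order 120), arising from its description as the Kneser graph K(5,2).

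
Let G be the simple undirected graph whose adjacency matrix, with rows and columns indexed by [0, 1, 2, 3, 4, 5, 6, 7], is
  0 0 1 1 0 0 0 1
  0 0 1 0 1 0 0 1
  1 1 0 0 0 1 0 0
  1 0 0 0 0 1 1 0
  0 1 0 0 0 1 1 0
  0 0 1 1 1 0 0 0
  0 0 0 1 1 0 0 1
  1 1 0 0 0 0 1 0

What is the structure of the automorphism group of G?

Z_2^3 ⋊ S_3

G is 3-regular and bipartite on 2^3 = 8 vertices with girth 4; it is the hypercube graph Q_3. Aut(Q_3) consists of the signed permutations of the 3 coordinate axes: 3! permutations times 2^3 sign flips, so |Aut| = 2^3·3! = 48.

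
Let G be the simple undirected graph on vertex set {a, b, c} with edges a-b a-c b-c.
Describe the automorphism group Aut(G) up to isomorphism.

S_3

Every vertex has degree 2, so G is the complete graph K_3. Every bijection on the vertex set is an automorphism of K_3; hence Aut(K_3) ≅ S_3, order 6.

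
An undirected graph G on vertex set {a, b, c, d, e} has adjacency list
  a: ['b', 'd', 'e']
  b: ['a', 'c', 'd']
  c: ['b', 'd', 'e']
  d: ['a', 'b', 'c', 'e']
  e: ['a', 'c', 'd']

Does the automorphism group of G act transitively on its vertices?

No

Vertex d is the only vertex of degree 4, so every automorphism fixes it; G is not vertex-transitive.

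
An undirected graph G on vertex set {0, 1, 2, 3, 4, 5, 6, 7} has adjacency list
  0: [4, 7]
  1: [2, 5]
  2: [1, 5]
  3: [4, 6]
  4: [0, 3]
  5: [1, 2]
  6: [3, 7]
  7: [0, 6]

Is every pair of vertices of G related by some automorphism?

No

G has two connected components, {0, 3, 4, 6, 7} and {1, 2, 5}; each is 2-regular, so G = C_5 ⊔ C_3. The orbit of 0 under Aut(G) is {0, 3, 4, 6, 7}, which does not contain 1, so G is not vertex-transitive.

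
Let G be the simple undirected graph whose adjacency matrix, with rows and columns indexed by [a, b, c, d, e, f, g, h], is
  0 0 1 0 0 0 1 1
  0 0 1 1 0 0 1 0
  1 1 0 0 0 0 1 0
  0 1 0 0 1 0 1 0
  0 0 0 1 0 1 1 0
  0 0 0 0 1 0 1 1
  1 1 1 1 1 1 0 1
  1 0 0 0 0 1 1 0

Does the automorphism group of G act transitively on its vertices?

Vertex g is the only vertex of degree 7, so every automorphism fixes it; G is not vertex-transitive.

No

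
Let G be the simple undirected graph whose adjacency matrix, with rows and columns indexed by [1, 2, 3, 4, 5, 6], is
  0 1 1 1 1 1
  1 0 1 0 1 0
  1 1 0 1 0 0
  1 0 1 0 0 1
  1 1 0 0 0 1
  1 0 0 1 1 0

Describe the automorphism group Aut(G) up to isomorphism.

D_5

Vertex 1 is the unique vertex of degree 5; the remaining 5 vertices each have degree 3 and induce a cycle, so G is the wheel on 6 vertices with hub 1. Every automorphism fixes the hub and acts on the rim 5-cycle, so Aut(G) ≅ Aut(C_5) = D_5 of order 10.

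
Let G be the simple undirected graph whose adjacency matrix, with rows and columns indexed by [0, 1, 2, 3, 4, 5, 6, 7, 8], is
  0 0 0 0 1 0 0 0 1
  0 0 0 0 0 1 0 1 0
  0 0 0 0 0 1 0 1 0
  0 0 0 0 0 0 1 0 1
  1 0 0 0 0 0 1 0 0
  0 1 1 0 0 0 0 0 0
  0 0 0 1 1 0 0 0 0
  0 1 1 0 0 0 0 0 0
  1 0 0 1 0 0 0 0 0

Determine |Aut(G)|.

80

G has two connected components, {0, 3, 4, 6, 8} and {1, 2, 5, 7}; each is 2-regular, so G = C_5 ⊔ C_4. The components are non-isomorphic (different sizes), so Aut(G) = Aut(C_5) × Aut(C_4) = D_5 × D_4 of order 10·8 = 80.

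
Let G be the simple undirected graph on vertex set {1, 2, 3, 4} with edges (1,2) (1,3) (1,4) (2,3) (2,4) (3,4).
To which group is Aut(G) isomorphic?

S_4

Every vertex has degree 3, so G is the complete graph K_4. Every bijection on the vertex set is an automorphism of K_4; hence Aut(K_4) ≅ S_4, order 24.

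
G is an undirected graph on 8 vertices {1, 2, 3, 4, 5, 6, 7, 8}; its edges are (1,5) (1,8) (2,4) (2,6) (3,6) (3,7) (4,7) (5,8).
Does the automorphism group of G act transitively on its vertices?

G has two connected components, {2, 3, 4, 6, 7} and {1, 5, 8}; each is 2-regular, so G = C_5 ⊔ C_3. The orbit of 1 under Aut(G) is {1, 5, 8}, which does not contain 2, so G is not vertex-transitive.

No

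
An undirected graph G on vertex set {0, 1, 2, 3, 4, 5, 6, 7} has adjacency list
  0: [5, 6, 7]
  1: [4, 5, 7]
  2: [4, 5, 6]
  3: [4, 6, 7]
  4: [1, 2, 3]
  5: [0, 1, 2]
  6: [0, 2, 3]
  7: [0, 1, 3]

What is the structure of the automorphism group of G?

G is 3-regular and bipartite on 2^3 = 8 vertices with girth 4; it is the hypercube graph Q_3. The symmetry group of the 3-cube is the hyperoctahedral group B_3 = Z_2 ≀ S_3, of order 2^3·3! = 48.

Z_2^3 ⋊ S_3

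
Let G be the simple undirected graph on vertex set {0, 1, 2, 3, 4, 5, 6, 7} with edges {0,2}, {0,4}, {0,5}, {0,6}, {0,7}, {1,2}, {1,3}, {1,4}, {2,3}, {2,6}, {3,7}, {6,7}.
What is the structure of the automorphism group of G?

Degrees alone do not determine every vertex (e.g. 1 and 3 both have degree 3), but their neighbour-degree multisets differ: N(1) has degrees [2, 3, 4] while N(3) has degrees [3, 3, 4]. Repeating this refinement separates all vertices, so the only automorphism is the identity.

{e}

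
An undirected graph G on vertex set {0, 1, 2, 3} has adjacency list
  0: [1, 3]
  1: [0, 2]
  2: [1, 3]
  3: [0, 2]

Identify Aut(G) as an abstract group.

D_4

G is 2-regular and bipartite on 2^2 = 4 vertices with girth 4; it is the hypercube graph Q_2. Aut(Q_2) consists of the signed permutations of the 2 coordinate axes: 2! permutations times 2^2 sign flips, so |Aut| = 2^2·2! = 8.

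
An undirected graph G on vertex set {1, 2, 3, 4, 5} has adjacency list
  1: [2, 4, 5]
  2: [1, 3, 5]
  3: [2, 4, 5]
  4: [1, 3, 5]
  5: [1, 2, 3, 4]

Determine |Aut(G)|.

8

Vertex 5 is the unique vertex of degree 4; the remaining 4 vertices each have degree 3 and induce a cycle, so G is the wheel on 5 vertices with hub 5. Every automorphism fixes the hub and acts on the rim 4-cycle, so Aut(G) ≅ Aut(C_4) = D_4 of order 8.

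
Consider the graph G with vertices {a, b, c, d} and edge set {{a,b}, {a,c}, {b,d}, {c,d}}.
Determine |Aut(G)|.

Every vertex has degree 2 and the graph is connected, so G is the 4-cycle C_4. The automorphisms of the 4-cycle are exactly the symmetries of a regular 4-gon: the dihedral group D_4, |D_4| = 8.

8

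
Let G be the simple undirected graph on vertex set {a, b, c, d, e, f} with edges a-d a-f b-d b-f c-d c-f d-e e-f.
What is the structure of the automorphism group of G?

S_4 × S_2

The vertices split by degree into {d, f} (degree 4) and {a, b, c, e} (degree 2); every edge runs between the two parts, so G is the complete bipartite graph K_{2,4}. The parts have unequal sizes, so no automorphism swaps them; each part is permuted independently, giving S_4 × S_2 of order 4!·2! = 48.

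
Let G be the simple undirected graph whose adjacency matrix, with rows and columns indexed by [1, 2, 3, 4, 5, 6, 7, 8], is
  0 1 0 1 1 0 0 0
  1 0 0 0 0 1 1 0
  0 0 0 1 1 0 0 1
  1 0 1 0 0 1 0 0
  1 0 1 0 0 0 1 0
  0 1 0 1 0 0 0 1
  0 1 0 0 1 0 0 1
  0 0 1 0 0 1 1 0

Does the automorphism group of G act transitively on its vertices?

Yes

G is 3-regular and bipartite on 2^3 = 8 vertices with girth 4; it is the hypercube graph Q_3. Aut(Q_3) consists of the signed permutations of the 3 coordinate axes: 3! permutations times 2^3 sign flips, so |Aut| = 2^3·3! = 48. This group acts transitively on the 8 vertices.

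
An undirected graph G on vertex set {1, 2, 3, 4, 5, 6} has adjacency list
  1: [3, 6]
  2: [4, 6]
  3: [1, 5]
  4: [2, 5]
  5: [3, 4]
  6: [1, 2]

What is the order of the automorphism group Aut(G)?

G is 2-regular and connected on 6 vertices, i.e. the cycle C_6. C_6 has 6 rotations and 6 reflections, so Aut(C_6) ≅ D_6 of order 12.

12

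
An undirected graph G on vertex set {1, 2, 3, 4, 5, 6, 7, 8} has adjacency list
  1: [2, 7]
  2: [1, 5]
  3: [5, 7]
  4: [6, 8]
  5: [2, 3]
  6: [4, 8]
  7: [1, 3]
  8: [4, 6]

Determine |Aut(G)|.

G has two connected components, {1, 2, 3, 5, 7} and {4, 6, 8}; each is 2-regular, so G = C_5 ⊔ C_3. No automorphism exchanges components of different sizes, hence Aut(G) is the direct product D_5 × D_3, order 60.

60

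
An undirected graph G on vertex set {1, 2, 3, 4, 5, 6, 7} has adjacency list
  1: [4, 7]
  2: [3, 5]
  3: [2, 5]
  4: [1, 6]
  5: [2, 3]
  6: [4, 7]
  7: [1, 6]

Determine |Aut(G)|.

G has two connected components, {1, 4, 6, 7} and {2, 3, 5}; each is 2-regular, so G = C_4 ⊔ C_3. No automorphism exchanges components of different sizes, hence Aut(G) is the direct product D_4 × D_3, order 48.

48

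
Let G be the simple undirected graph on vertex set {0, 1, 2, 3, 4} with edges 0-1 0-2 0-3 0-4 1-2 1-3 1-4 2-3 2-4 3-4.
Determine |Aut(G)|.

120

All 5 vertices are pairwise adjacent: G = K_5. Any permutation of the 5 vertices preserves K_5, so Aut(K_5) = S_5 of order 5! = 120.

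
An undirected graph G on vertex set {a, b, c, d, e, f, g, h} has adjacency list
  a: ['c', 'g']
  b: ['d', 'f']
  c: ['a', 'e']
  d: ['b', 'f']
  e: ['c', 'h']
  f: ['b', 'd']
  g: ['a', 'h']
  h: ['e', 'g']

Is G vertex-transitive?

No

G has two connected components, {a, c, e, g, h} and {b, d, f}; each is 2-regular, so G = C_5 ⊔ C_3. The orbit of a under Aut(G) is {a, c, e, g, h}, which does not contain b, so G is not vertex-transitive.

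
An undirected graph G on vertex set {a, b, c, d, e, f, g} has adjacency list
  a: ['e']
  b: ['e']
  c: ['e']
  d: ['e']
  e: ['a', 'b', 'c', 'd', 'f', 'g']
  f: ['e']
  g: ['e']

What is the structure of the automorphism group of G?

the symmetric group on 6 letters

Vertex e has degree 6 and every other vertex has degree 1, so G is the star K_{1,6} with centre e. Any automorphism fixes the centre and permutes the 6 leaves freely, so Aut(G) ≅ S_6 of order 6! = 720.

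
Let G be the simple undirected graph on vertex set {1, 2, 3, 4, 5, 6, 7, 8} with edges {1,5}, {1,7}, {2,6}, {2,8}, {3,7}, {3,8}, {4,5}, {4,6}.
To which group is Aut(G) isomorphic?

G is 2-regular and connected on 8 vertices, i.e. the cycle C_8. The automorphisms of the 8-cycle are exactly the symmetries of a regular 8-gon: the dihedral group D_8, |D_8| = 16.

D_8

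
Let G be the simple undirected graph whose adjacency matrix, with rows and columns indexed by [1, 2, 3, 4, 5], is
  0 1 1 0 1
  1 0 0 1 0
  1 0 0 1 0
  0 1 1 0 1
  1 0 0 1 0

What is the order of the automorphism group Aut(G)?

12

The vertices split by degree into {1, 4} (degree 3) and {2, 3, 5} (degree 2); every edge runs between the two parts, so G is the complete bipartite graph K_{2,3}. The parts have unequal sizes, so no automorphism swaps them; each part is permuted independently, giving S_2 × S_3 of order 2!·3! = 12.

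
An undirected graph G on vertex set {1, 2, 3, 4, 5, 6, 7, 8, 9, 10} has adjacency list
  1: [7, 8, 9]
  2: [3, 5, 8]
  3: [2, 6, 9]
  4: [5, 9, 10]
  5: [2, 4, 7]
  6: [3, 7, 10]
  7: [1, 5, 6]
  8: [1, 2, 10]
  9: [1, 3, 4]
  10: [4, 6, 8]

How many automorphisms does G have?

120

G is 3-regular on 10 vertices with no triangles and no 4-cycles (girth 5): this is the Petersen graph. It is a classical fact that the Petersen graph has automorphism group S_5 (order 120), arising from its description as the Kneser graph K(5,2).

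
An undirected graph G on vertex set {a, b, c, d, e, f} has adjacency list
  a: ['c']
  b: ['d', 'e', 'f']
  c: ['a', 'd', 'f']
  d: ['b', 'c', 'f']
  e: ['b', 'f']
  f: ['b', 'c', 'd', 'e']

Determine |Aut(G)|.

Degrees alone do not determine every vertex (e.g. b and c both have degree 3), but their neighbour-degree multisets differ: N(b) has degrees [2, 3, 4] while N(c) has degrees [1, 3, 4]. Repeating this refinement separates all vertices, so the only automorphism is the identity.

1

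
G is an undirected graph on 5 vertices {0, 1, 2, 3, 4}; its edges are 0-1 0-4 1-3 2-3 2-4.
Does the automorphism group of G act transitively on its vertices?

Every vertex has degree 2 and the graph is connected, so G is the 5-cycle C_5. The automorphisms of the 5-cycle are exactly the symmetries of a regular 5-gon: the dihedral group D_5, |D_5| = 10. This group acts transitively on the 5 vertices.

Yes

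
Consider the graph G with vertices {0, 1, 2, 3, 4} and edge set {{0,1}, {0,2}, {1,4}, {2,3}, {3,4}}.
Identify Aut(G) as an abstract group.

D_5

Every vertex has degree 2 and the graph is connected, so G is the 5-cycle C_5. C_5 has 5 rotations and 5 reflections, so Aut(C_5) ≅ D_5 of order 10.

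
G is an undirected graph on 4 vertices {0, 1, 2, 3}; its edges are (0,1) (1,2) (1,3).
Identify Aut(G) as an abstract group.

S_3

Vertex 1 has degree 3 and every other vertex has degree 1, so G is the star K_{1,3} with centre 1. The 3 leaves are pairwise interchangeable while the centre is fixed, giving Aut(G) = S_3.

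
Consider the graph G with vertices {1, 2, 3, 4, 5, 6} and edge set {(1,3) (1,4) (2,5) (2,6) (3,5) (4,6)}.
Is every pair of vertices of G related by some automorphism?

Yes

Every vertex has degree 2 and the graph is connected, so G is the 6-cycle C_6. C_6 has 6 rotations and 6 reflections, so Aut(C_6) ≅ D_6 of order 12. Under this action every vertex can be carried to every other, so G is vertex-transitive.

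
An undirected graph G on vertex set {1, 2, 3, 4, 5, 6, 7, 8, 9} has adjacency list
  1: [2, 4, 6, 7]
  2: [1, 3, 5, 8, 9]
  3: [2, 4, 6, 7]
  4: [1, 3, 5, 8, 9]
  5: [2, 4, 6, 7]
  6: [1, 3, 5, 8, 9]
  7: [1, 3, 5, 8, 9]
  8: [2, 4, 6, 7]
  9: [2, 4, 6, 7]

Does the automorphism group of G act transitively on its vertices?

Automorphisms preserve degree, but G has vertices of degree 4 and vertices of degree 5; no automorphism maps one to the other, so G is not vertex-transitive.

No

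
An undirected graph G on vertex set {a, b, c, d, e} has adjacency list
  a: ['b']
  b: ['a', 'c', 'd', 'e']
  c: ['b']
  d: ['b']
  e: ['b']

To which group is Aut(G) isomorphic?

S_4

Vertex b has degree 4 and every other vertex has degree 1, so G is the star K_{1,4} with centre b. Any automorphism fixes the centre and permutes the 4 leaves freely, so Aut(G) ≅ S_4 of order 4! = 24.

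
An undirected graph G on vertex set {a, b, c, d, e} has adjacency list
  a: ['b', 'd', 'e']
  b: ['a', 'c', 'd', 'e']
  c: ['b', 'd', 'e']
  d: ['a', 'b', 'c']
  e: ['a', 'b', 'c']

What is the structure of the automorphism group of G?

the dihedral group of order 8

Vertex b is the unique vertex of degree 4; the remaining 4 vertices each have degree 3 and induce a cycle, so G is the wheel on 5 vertices with hub b. Every automorphism fixes the hub and acts on the rim 4-cycle, so Aut(G) ≅ Aut(C_4) = D_4 of order 8.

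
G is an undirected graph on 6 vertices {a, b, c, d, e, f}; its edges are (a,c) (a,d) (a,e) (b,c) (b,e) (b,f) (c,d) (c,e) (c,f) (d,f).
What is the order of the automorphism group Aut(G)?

Vertex c is the unique vertex of degree 5; the remaining 5 vertices each have degree 3 and induce a cycle, so G is the wheel on 6 vertices with hub c. With the hub fixed, the remaining symmetry is that of the rim cycle C_5, giving the dihedral group D_5.

10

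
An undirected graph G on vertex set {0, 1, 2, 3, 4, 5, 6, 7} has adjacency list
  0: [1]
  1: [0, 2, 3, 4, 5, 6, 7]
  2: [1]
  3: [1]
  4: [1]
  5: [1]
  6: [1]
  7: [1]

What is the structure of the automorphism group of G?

Vertex 1 has degree 7 and every other vertex has degree 1, so G is the star K_{1,7} with centre 1. Any automorphism fixes the centre and permutes the 7 leaves freely, so Aut(G) ≅ S_7 of order 7! = 5040.

the symmetric group on 7 letters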